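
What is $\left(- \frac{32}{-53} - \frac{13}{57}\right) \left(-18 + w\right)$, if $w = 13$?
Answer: $- \frac{5675}{3021} \approx -1.8785$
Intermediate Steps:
$\left(- \frac{32}{-53} - \frac{13}{57}\right) \left(-18 + w\right) = \left(- \frac{32}{-53} - \frac{13}{57}\right) \left(-18 + 13\right) = \left(\left(-32\right) \left(- \frac{1}{53}\right) - \frac{13}{57}\right) \left(-5\right) = \left(\frac{32}{53} - \frac{13}{57}\right) \left(-5\right) = \frac{1135}{3021} \left(-5\right) = - \frac{5675}{3021}$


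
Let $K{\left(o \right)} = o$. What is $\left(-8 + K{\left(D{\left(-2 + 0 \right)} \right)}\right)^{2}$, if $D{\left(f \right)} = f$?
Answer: $100$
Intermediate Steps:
$\left(-8 + K{\left(D{\left(-2 + 0 \right)} \right)}\right)^{2} = \left(-8 + \left(-2 + 0\right)\right)^{2} = \left(-8 - 2\right)^{2} = \left(-10\right)^{2} = 100$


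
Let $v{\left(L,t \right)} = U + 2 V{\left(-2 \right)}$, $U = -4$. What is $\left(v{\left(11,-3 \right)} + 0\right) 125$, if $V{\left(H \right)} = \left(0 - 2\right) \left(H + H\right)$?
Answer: $1500$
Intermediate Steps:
$V{\left(H \right)} = - 4 H$ ($V{\left(H \right)} = - 2 \cdot 2 H = - 4 H$)
$v{\left(L,t \right)} = 12$ ($v{\left(L,t \right)} = -4 + 2 \left(\left(-4\right) \left(-2\right)\right) = -4 + 2 \cdot 8 = -4 + 16 = 12$)
$\left(v{\left(11,-3 \right)} + 0\right) 125 = \left(12 + 0\right) 125 = 12 \cdot 125 = 1500$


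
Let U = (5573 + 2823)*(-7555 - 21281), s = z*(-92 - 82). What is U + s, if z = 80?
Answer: -242120976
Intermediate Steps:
s = -13920 (s = 80*(-92 - 82) = 80*(-174) = -13920)
U = -242107056 (U = 8396*(-28836) = -242107056)
U + s = -242107056 - 13920 = -242120976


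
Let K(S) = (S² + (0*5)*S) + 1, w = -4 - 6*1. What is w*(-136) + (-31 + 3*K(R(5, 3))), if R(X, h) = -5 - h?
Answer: 1524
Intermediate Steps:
w = -10 (w = -4 - 6 = -10)
K(S) = 1 + S² (K(S) = (S² + 0*S) + 1 = (S² + 0) + 1 = S² + 1 = 1 + S²)
w*(-136) + (-31 + 3*K(R(5, 3))) = -10*(-136) + (-31 + 3*(1 + (-5 - 1*3)²)) = 1360 + (-31 + 3*(1 + (-5 - 3)²)) = 1360 + (-31 + 3*(1 + (-8)²)) = 1360 + (-31 + 3*(1 + 64)) = 1360 + (-31 + 3*65) = 1360 + (-31 + 195) = 1360 + 164 = 1524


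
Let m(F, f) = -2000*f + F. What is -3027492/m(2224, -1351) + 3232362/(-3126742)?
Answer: -44625532569/20724045976 ≈ -2.1533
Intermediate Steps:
m(F, f) = F - 2000*f
-3027492/m(2224, -1351) + 3232362/(-3126742) = -3027492/(2224 - 2000*(-1351)) + 3232362/(-3126742) = -3027492/(2224 + 2702000) + 3232362*(-1/3126742) = -3027492/2704224 - 1616181/1563371 = -3027492*1/2704224 - 1616181/1563371 = -252291/225352 - 1616181/1563371 = -44625532569/20724045976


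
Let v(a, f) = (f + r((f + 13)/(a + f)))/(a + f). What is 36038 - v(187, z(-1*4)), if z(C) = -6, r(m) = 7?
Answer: 6522877/181 ≈ 36038.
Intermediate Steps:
v(a, f) = (7 + f)/(a + f) (v(a, f) = (f + 7)/(a + f) = (7 + f)/(a + f))
36038 - v(187, z(-1*4)) = 36038 - (7 - 6)/(187 - 6) = 36038 - 1/181 = 6522877/181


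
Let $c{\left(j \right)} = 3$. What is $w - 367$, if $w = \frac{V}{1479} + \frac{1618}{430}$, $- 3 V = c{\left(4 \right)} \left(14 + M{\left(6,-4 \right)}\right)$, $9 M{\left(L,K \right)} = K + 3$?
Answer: $- \frac{1039562731}{2861865} \approx -363.25$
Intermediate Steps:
$M{\left(L,K \right)} = \frac{1}{3} + \frac{K}{9}$ ($M{\left(L,K \right)} = \frac{K + 3}{9} = \frac{3 + K}{9} = \frac{1}{3} + \frac{K}{9}$)
$V = - \frac{125}{9}$ ($V = - \frac{3 \left(14 + \left(\frac{1}{3} + \frac{1}{9} \left(-4\right)\right)\right)}{3} = - \frac{3 \left(14 + \left(\frac{1}{3} - \frac{4}{9}\right)\right)}{3} = - \frac{3 \left(14 - \frac{1}{9}\right)}{3} = - \frac{3 \cdot \frac{125}{9}}{3} = \left(- \frac{1}{3}\right) \frac{125}{3} = - \frac{125}{9} \approx -13.889$)
$w = \frac{10741724}{2861865}$ ($w = - \frac{125}{9 \cdot 1479} + \frac{1618}{430} = \left(- \frac{125}{9}\right) \frac{1}{1479} + 1618 \cdot \frac{1}{430} = - \frac{125}{13311} + \frac{809}{215} = \frac{10741724}{2861865} \approx 3.7534$)
$w - 367 = \frac{10741724}{2861865} - 367 = - \frac{1039562731}{2861865}$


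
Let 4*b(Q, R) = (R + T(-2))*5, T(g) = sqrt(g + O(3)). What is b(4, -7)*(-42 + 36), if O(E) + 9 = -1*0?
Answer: 105/2 - 15*I*sqrt(11)/2 ≈ 52.5 - 24.875*I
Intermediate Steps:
O(E) = -9 (O(E) = -9 - 1*0 = -9 + 0 = -9)
T(g) = sqrt(-9 + g) (T(g) = sqrt(g - 9) = sqrt(-9 + g))
b(Q, R) = 5*R/4 + 5*I*sqrt(11)/4 (b(Q, R) = ((R + sqrt(-9 - 2))*5)/4 = ((R + sqrt(-11))*5)/4 = ((R + I*sqrt(11))*5)/4 = (5*R + 5*I*sqrt(11))/4 = 5*R/4 + 5*I*sqrt(11)/4)
b(4, -7)*(-42 + 36) = ((5/4)*(-7) + 5*I*sqrt(11)/4)*(-42 + 36) = (-35/4 + 5*I*sqrt(11)/4)*(-6) = 105/2 - 15*I*sqrt(11)/2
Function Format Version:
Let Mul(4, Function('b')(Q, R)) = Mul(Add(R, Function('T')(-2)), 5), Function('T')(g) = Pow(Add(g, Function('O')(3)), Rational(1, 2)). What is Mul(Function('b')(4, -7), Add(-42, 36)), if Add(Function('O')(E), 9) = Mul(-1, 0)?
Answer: Add(Rational(105, 2), Mul(Rational(-15, 2), I, Pow(11, Rational(1, 2)))) ≈ Add(52.500, Mul(-24.875, I))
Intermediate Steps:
Function('O')(E) = -9 (Function('O')(E) = Add(-9, Mul(-1, 0)) = Add(-9, 0) = -9)
Function('T')(g) = Pow(Add(-9, g), Rational(1, 2)) (Function('T')(g) = Pow(Add(g, -9), Rational(1, 2)) = Pow(Add(-9, g), Rational(1, 2)))
Function('b')(Q, R) = Add(Mul(Rational(5, 4), R), Mul(Rational(5, 4), I, Pow(11, Rational(1, 2)))) (Function('b')(Q, R) = Mul(Rational(1, 4), Mul(Add(R, Pow(Add(-9, -2), Rational(1, 2))), 5)) = Mul(Rational(1, 4), Mul(Add(R, Pow(-11, Rational(1, 2))), 5)) = Mul(Rational(1, 4), Mul(Add(R, Mul(I, Pow(11, Rational(1, 2)))), 5)) = Mul(Rational(1, 4), Add(Mul(5, R), Mul(5, I, Pow(11, Rational(1, 2))))) = Add(Mul(Rational(5, 4), R), Mul(Rational(5, 4), I, Pow(11, Rational(1, 2)))))
Mul(Function('b')(4, -7), Add(-42, 36)) = Mul(Add(Mul(Rational(5, 4), -7), Mul(Rational(5, 4), I, Pow(11, Rational(1, 2)))), Add(-42, 36)) = Mul(Add(Rational(-35, 4), Mul(Rational(5, 4), I, Pow(11, Rational(1, 2)))), -6) = Add(Rational(105, 2), Mul(Rational(-15, 2), I, Pow(11, Rational(1, 2))))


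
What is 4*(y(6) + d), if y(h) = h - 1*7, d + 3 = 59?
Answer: 220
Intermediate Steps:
d = 56 (d = -3 + 59 = 56)
y(h) = -7 + h (y(h) = h - 7 = -7 + h)
4*(y(6) + d) = 4*((-7 + 6) + 56) = 4*(-1 + 56) = 4*55 = 220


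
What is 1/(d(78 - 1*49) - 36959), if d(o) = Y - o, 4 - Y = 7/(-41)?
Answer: -41/1516337 ≈ -2.7039e-5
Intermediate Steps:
Y = 171/41 (Y = 4 - 7/(-41) = 4 - 7*(-1)/41 = 4 - 1*(-7/41) = 4 + 7/41 = 171/41 ≈ 4.1707)
d(o) = 171/41 - o
1/(d(78 - 1*49) - 36959) = 1/((171/41 - (78 - 1*49)) - 36959) = 1/((171/41 - (78 - 49)) - 36959) = 1/((171/41 - 1*29) - 36959) = 1/((171/41 - 29) - 36959) = 1/(-1018/41 - 36959) = 1/(-1516337/41) = -41/1516337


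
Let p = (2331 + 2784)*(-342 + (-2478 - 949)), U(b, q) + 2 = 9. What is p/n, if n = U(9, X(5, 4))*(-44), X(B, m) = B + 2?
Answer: 1752585/28 ≈ 62592.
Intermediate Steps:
X(B, m) = 2 + B
U(b, q) = 7 (U(b, q) = -2 + 9 = 7)
n = -308 (n = 7*(-44) = -308)
p = -19278435 (p = 5115*(-342 - 3427) = 5115*(-3769) = -19278435)
p/n = -19278435/(-308) = -19278435*(-1/308) = 1752585/28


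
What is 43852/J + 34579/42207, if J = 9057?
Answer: 240449263/42474311 ≈ 5.6610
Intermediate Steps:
43852/J + 34579/42207 = 43852/9057 + 34579/42207 = 240449263/42474311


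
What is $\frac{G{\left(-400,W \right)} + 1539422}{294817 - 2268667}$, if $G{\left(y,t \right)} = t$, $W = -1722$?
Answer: $- \frac{30754}{39477} \approx -0.77904$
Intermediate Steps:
$\frac{G{\left(-400,W \right)} + 1539422}{294817 - 2268667} = \frac{-1722 + 1539422}{294817 - 2268667} = \frac{1537700}{-1973850} = 1537700 \left(- \frac{1}{1973850}\right) = - \frac{30754}{39477}$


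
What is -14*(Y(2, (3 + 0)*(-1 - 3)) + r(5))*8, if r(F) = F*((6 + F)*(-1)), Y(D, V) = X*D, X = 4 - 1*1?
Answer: 5488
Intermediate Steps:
X = 3 (X = 4 - 1 = 3)
Y(D, V) = 3*D
r(F) = F*(-6 - F)
-14*(Y(2, (3 + 0)*(-1 - 3)) + r(5))*8 = -14*(3*2 - 1*5*(6 + 5))*8 = -14*(6 - 1*5*11)*8 = -14*(6 - 55)*8 = -14*(-49)*8 = 686*8 = 5488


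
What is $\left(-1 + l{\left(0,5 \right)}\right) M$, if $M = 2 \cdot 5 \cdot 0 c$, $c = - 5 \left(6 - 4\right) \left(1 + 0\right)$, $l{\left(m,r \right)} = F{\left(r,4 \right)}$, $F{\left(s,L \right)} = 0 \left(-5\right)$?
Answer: $0$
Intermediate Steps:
$F{\left(s,L \right)} = 0$
$l{\left(m,r \right)} = 0$
$c = -10$ ($c = \left(-5\right) 2 \cdot 1 = \left(-10\right) 1 = -10$)
$M = 0$ ($M = 2 \cdot 5 \cdot 0 \left(-10\right) = 10 \cdot 0 \left(-10\right) = 0 \left(-10\right) = 0$)
$\left(-1 + l{\left(0,5 \right)}\right) M = \left(-1 + 0\right) 0 = \left(-1\right) 0 = 0$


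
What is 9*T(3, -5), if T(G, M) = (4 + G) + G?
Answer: 90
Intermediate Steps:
T(G, M) = 4 + 2*G
9*T(3, -5) = 9*(4 + 2*3) = 9*(4 + 6) = 9*10 = 90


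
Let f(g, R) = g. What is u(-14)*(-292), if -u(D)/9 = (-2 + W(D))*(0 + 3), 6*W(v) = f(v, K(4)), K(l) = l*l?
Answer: -34164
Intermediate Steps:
K(l) = l²
W(v) = v/6
u(D) = 54 - 9*D/2 (u(D) = -9*(-2 + D/6)*(0 + 3) = -9*(-2 + D/6)*3 = -9*(-6 + D/2) = 54 - 9*D/2)
u(-14)*(-292) = (54 - 9/2*(-14))*(-292) = (54 + 63)*(-292) = 117*(-292) = -34164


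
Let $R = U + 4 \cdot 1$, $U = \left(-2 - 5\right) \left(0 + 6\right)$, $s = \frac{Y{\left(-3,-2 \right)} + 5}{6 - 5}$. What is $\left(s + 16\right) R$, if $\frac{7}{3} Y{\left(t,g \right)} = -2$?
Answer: $- \frac{5358}{7} \approx -765.43$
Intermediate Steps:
$Y{\left(t,g \right)} = - \frac{6}{7}$ ($Y{\left(t,g \right)} = \frac{3}{7} \left(-2\right) = - \frac{6}{7}$)
$s = \frac{29}{7}$ ($s = \frac{- \frac{6}{7} + 5}{6 - 5} = \frac{29}{7 \cdot 1} = \frac{29}{7} \cdot 1 = \frac{29}{7} \approx 4.1429$)
$U = -42$ ($U = \left(-7\right) 6 = -42$)
$R = -38$ ($R = -42 + 4 \cdot 1 = -42 + 4 = -38$)
$\left(s + 16\right) R = \left(\frac{29}{7} + 16\right) \left(-38\right) = \frac{141}{7} \left(-38\right) = - \frac{5358}{7}$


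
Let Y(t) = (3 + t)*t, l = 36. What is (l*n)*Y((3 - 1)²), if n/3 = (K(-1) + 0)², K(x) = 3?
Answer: 27216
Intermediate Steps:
Y(t) = t*(3 + t)
n = 27 (n = 3*(3 + 0)² = 3*3² = 3*9 = 27)
(l*n)*Y((3 - 1)²) = (36*27)*((3 - 1)²*(3 + (3 - 1)²)) = 972*(2²*(3 + 2²)) = 972*(4*(3 + 4)) = 972*(4*7) = 972*28 = 27216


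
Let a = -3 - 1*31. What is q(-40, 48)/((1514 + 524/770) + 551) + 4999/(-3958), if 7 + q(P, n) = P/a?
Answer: -67736734291/53511681082 ≈ -1.2658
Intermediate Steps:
a = -34 (a = -3 - 31 = -34)
q(P, n) = -7 - P/34 (q(P, n) = -7 + P/(-34) = -7 + P*(-1/34) = -7 - P/34)
q(-40, 48)/((1514 + 524/770) + 551) + 4999/(-3958) = (-7 - 1/34*(-40))/((1514 + 524/770) + 551) + 4999/(-3958) = (-7 + 20/17)/((1514 + 524*(1/770)) + 551) + 4999*(-1/3958) = -99/(17*((1514 + 262/385) + 551)) - 4999/3958 = -99/(17*(583152/385 + 551)) - 4999/3958 = -99/(17*795287/385) - 4999/3958 = -99/17*385/795287 - 4999/3958 = -38115/13519879 - 4999/3958 = -67736734291/53511681082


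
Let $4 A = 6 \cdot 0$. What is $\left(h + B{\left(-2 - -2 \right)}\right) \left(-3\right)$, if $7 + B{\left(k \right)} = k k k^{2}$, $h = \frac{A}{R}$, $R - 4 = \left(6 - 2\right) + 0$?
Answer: $21$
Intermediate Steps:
$R = 8$ ($R = 4 + \left(\left(6 - 2\right) + 0\right) = 4 + \left(4 + 0\right) = 4 + 4 = 8$)
$A = 0$ ($A = \frac{6 \cdot 0}{4} = \frac{1}{4} \cdot 0 = 0$)
$h = 0$ ($h = \frac{0}{8} = 0 \cdot \frac{1}{8} = 0$)
$B{\left(k \right)} = -7 + k^{4}$ ($B{\left(k \right)} = -7 + k k k^{2} = -7 + k^{2} k^{2} = -7 + k^{4}$)
$\left(h + B{\left(-2 - -2 \right)}\right) \left(-3\right) = \left(0 - \left(7 - \left(-2 - -2\right)^{4}\right)\right) \left(-3\right) = \left(0 - \left(7 - \left(-2 + 2\right)^{4}\right)\right) \left(-3\right) = \left(0 - \left(7 - 0^{4}\right)\right) \left(-3\right) = \left(0 + \left(-7 + 0\right)\right) \left(-3\right) = \left(0 - 7\right) \left(-3\right) = \left(-7\right) \left(-3\right) = 21$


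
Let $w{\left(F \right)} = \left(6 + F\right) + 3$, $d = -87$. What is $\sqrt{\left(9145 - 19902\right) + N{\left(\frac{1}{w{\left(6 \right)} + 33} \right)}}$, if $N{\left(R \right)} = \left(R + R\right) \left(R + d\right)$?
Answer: $\frac{i \sqrt{24792478}}{48} \approx 103.73 i$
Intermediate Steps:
$w{\left(F \right)} = 9 + F$
$N{\left(R \right)} = 2 R \left(-87 + R\right)$ ($N{\left(R \right)} = \left(R + R\right) \left(R - 87\right) = 2 R \left(-87 + R\right)$)
$\sqrt{\left(9145 - 19902\right) + N{\left(\frac{1}{w{\left(6 \right)} + 33} \right)}} = \sqrt{\left(9145 - 19902\right) + \frac{2 \left(-87 + \frac{1}{\left(9 + 6\right) + 33}\right)}{\left(9 + 6\right) + 33}} = \sqrt{-10757 + \frac{2 \left(-87 + \frac{1}{15 + 33}\right)}{15 + 33}} = \sqrt{-10757 + \frac{2 \left(-87 + \frac{1}{48}\right)}{48}} = \sqrt{-10757 + 2 \cdot \frac{1}{48} \left(-87 + \frac{1}{48}\right)} = \sqrt{-10757 + 2 \cdot \frac{1}{48} \left(- \frac{4175}{48}\right)} = \sqrt{-10757 - \frac{4175}{1152}} = \sqrt{- \frac{12396239}{1152}} = \frac{i \sqrt{24792478}}{48}$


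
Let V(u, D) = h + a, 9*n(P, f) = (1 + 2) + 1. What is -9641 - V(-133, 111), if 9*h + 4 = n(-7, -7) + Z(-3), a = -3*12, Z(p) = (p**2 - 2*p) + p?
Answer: -778081/81 ≈ -9605.9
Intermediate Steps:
n(P, f) = 4/9 (n(P, f) = ((1 + 2) + 1)/9 = (3 + 1)/9 = (1/9)*4 = 4/9)
Z(p) = p**2 - p
a = -36
h = 76/81 (h = -4/9 + (4/9 - 3*(-1 - 3))/9 = -4/9 + (4/9 - 3*(-4))/9 = -4/9 + (4/9 + 12)/9 = -4/9 + (1/9)*(112/9) = -4/9 + 112/81 = 76/81 ≈ 0.93827)
V(u, D) = -2840/81 (V(u, D) = 76/81 - 36 = -2840/81)
-9641 - V(-133, 111) = -9641 - 1*(-2840/81) = -9641 + 2840/81 = -778081/81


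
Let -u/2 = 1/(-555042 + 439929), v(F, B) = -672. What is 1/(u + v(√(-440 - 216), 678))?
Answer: -115113/77355934 ≈ -0.0014881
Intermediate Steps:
u = 2/115113 (u = -2/(-555042 + 439929) = -2/(-115113) = -2*(-1/115113) = 2/115113 ≈ 1.7374e-5)
1/(u + v(√(-440 - 216), 678)) = 1/(2/115113 - 672) = 1/(-77355934/115113) = -115113/77355934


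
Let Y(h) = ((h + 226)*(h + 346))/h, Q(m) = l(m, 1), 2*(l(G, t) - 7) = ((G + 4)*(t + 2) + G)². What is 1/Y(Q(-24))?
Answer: 3535/14596441 ≈ 0.00024218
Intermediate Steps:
l(G, t) = 7 + (G + (2 + t)*(4 + G))²/2 (l(G, t) = 7 + ((G + 4)*(t + 2) + G)²/2 = 7 + ((4 + G)*(2 + t) + G)²/2 = 7 + ((2 + t)*(4 + G) + G)²/2 = 7 + (G + (2 + t)*(4 + G))²/2)
Q(m) = 7 + (12 + 4*m)²/2 (Q(m) = 7 + (8 + 3*m + 4*1 + m*1)²/2 = 7 + (8 + 3*m + 4 + m)²/2 = 7 + (12 + 4*m)²/2)
Y(h) = (226 + h)*(346 + h)/h (Y(h) = ((226 + h)*(346 + h))/h = (226 + h)*(346 + h)/h)
1/Y(Q(-24)) = 1/(572 + (7 + 8*(3 - 24)²) + 78196/(7 + 8*(3 - 24)²)) = 1/(572 + (7 + 8*(-21)²) + 78196/(7 + 8*(-21)²)) = 1/(572 + (7 + 8*441) + 78196/(7 + 8*441)) = 1/(572 + (7 + 3528) + 78196/(7 + 3528)) = 1/(572 + 3535 + 78196/3535) = 1/(14596441/3535) = 3535/14596441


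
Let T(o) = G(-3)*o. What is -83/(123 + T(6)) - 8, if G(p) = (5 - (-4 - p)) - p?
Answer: -1499/177 ≈ -8.4689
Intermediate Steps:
G(p) = 9 (G(p) = (5 + (4 + p)) - p = (9 + p) - p = 9)
T(o) = 9*o
-83/(123 + T(6)) - 8 = -83/(123 + 9*6) - 8 = -83/(123 + 54) - 8 = -83/177 - 8 = -1499/177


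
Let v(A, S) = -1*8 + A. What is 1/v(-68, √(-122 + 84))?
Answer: -1/76 ≈ -0.013158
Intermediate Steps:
v(A, S) = -8 + A
1/v(-68, √(-122 + 84)) = 1/(-8 - 68) = 1/(-76) = -1/76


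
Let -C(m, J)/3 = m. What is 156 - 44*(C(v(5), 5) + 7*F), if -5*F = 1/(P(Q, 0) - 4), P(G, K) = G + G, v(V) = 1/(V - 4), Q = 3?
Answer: 1594/5 ≈ 318.80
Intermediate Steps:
v(V) = 1/(-4 + V)
P(G, K) = 2*G
C(m, J) = -3*m
F = -⅒ (F = -1/(5*(2*3 - 4)) = -1/(5*(6 - 4)) = -⅕/2 = -⅕*½ = -⅒ ≈ -0.10000)
156 - 44*(C(v(5), 5) + 7*F) = 156 - 44*(-3/(-4 + 5) + 7*(-⅒)) = 156 - 44*(-3/1 - 7/10) = 156 - 44*(-3*1 - 7/10) = 156 - 44*(-3 - 7/10) = 156 - 44*(-37/10) = 156 + 814/5 = 1594/5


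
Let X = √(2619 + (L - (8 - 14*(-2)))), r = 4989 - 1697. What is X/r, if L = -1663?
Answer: √230/1646 ≈ 0.0092137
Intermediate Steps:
r = 3292
X = 2*√230 (X = √(2619 + (-1663 - (8 - 14*(-2)))) = √(2619 + (-1663 - (8 + 28))) = √(2619 + (-1663 - 1*36)) = √(2619 + (-1663 - 36)) = √(2619 - 1699) = √920 = 2*√230 ≈ 30.332)
X/r = (2*√230)/3292 = (2*√230)*(1/3292) = √230/1646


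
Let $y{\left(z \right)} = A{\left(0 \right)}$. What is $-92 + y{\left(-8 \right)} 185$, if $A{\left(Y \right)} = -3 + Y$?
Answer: $-647$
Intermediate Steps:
$y{\left(z \right)} = -3$ ($y{\left(z \right)} = -3 + 0 = -3$)
$-92 + y{\left(-8 \right)} 185 = -92 - 555 = -647$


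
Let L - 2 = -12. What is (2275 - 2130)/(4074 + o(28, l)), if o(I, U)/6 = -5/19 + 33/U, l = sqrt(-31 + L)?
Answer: 145666768/4091383551 + 115159*I*sqrt(41)/2727589034 ≈ 0.035603 + 0.00027034*I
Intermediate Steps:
L = -10 (L = 2 - 12 = -10)
l = I*sqrt(41) (l = sqrt(-31 - 10) = sqrt(-41) = I*sqrt(41) ≈ 6.4031*I)
o(I, U) = -30/19 + 198/U (o(I, U) = 6*(-5/19 + 33/U) = -30/19 + 198/U)
(2275 - 2130)/(4074 + o(28, l)) = (2275 - 2130)/(4074 + (-30/19 + 198/((I*sqrt(41))))) = 145/(4074 + (-30/19 + 198*(-I*sqrt(41)/41))) = 145/(4074 + (-30/19 - 198*I*sqrt(41)/41)) = 145/(77376/19 - 198*I*sqrt(41)/41)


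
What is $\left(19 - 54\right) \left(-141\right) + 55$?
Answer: $4990$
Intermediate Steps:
$\left(19 - 54\right) \left(-141\right) + 55 = \left(-35\right) \left(-141\right) + 55 = 4935 + 55 = 4990$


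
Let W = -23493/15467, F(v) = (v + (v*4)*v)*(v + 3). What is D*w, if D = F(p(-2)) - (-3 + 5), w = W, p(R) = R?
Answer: -281916/15467 ≈ -18.227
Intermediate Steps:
F(v) = (3 + v)*(v + 4*v²) (F(v) = (v + (4*v)*v)*(3 + v) = (v + 4*v²)*(3 + v) = (3 + v)*(v + 4*v²))
W = -23493/15467 (W = -23493*1/15467 = -23493/15467 ≈ -1.5189)
w = -23493/15467 ≈ -1.5189
D = 12 (D = -2*(3 + 4*(-2)² + 13*(-2)) - (-3 + 5) = -2*(3 + 4*4 - 26) - 1*2 = -2*(3 + 16 - 26) - 2 = -2*(-7) - 2 = 14 - 2 = 12)
D*w = 12*(-23493/15467) = -281916/15467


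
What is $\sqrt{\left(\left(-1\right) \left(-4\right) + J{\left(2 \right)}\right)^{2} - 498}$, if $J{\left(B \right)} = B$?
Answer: $i \sqrt{462} \approx 21.494 i$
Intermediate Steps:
$\sqrt{\left(\left(-1\right) \left(-4\right) + J{\left(2 \right)}\right)^{2} - 498} = \sqrt{\left(\left(-1\right) \left(-4\right) + 2\right)^{2} - 498} = \sqrt{\left(4 + 2\right)^{2} - 498} = \sqrt{6^{2} - 498} = \sqrt{36 - 498} = \sqrt{-462} = i \sqrt{462}$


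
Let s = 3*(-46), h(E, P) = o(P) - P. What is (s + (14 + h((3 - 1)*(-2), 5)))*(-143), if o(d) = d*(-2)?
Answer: 19877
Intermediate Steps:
o(d) = -2*d
h(E, P) = -3*P (h(E, P) = -2*P - P = -3*P)
s = -138
(s + (14 + h((3 - 1)*(-2), 5)))*(-143) = (-138 + (14 - 3*5))*(-143) = (-138 + (14 - 15))*(-143) = (-138 - 1)*(-143) = -139*(-143) = 19877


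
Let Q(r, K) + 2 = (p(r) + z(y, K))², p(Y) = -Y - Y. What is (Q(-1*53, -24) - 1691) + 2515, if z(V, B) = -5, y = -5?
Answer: 11023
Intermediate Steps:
p(Y) = -2*Y
Q(r, K) = -2 + (-5 - 2*r)² (Q(r, K) = -2 + (-2*r - 5)² = -2 + (-5 - 2*r)²)
(Q(-1*53, -24) - 1691) + 2515 = ((-2 + (5 + 2*(-1*53))²) - 1691) + 2515 = ((-2 + (5 + 2*(-53))²) - 1691) + 2515 = ((-2 + (5 - 106)²) - 1691) + 2515 = ((-2 + (-101)²) - 1691) + 2515 = ((-2 + 10201) - 1691) + 2515 = (10199 - 1691) + 2515 = 8508 + 2515 = 11023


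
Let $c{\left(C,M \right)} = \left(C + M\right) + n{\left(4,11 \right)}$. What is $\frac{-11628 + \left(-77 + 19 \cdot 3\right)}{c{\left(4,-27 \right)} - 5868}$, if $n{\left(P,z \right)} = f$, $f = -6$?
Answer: $\frac{11648}{5897} \approx 1.9752$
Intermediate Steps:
$n{\left(P,z \right)} = -6$
$c{\left(C,M \right)} = -6 + C + M$ ($c{\left(C,M \right)} = \left(C + M\right) - 6 = -6 + C + M$)
$\frac{-11628 + \left(-77 + 19 \cdot 3\right)}{c{\left(4,-27 \right)} - 5868} = \frac{-11628 + \left(-77 + 19 \cdot 3\right)}{\left(-6 + 4 - 27\right) - 5868} = \frac{-11628 + \left(-77 + 57\right)}{-29 - 5868} = \frac{-11628 - 20}{-5897} = \left(-11648\right) \left(- \frac{1}{5897}\right) = \frac{11648}{5897}$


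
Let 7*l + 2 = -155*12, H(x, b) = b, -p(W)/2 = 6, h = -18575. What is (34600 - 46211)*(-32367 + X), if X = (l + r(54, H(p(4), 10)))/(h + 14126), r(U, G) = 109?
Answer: 1671991268486/4449 ≈ 3.7581e+8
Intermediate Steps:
p(W) = -12 (p(W) = -2*6 = -12)
l = -266 (l = -2/7 + (-155*12)/7 = -2/7 + (1/7)*(-1860) = -2/7 - 1860/7 = -266)
X = 157/4449 (X = (-266 + 109)/(-18575 + 14126) = -157/(-4449) = -157*(-1/4449) = 157/4449 ≈ 0.035289)
(34600 - 46211)*(-32367 + X) = (34600 - 46211)*(-32367 + 157/4449) = -11611*(-144000626/4449) = 1671991268486/4449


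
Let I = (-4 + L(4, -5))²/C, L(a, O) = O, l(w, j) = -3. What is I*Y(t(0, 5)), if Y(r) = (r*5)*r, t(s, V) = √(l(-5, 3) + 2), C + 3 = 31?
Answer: -405/28 ≈ -14.464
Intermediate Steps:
C = 28 (C = -3 + 31 = 28)
t(s, V) = I (t(s, V) = √(-3 + 2) = √(-1) = I)
Y(r) = 5*r² (Y(r) = (5*r)*r = 5*r²)
I = 81/28 (I = (-4 - 5)²/28 = (-9)²*(1/28) = 81*(1/28) = 81/28 ≈ 2.8929)
I*Y(t(0, 5)) = 81*(5*I²)/28 = 81*(5*(-1))/28 = (81/28)*(-5) = -405/28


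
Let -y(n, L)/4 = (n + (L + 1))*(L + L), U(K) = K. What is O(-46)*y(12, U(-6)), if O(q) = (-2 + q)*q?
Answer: 741888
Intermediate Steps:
O(q) = q*(-2 + q)
y(n, L) = -8*L*(1 + L + n) (y(n, L) = -4*(n + (L + 1))*(L + L) = -4*(n + (1 + L))*2*L = -4*(1 + L + n)*2*L = -8*L*(1 + L + n))
O(-46)*y(12, U(-6)) = (-46*(-2 - 46))*(-8*(-6)*(1 - 6 + 12)) = (-46*(-48))*(-8*(-6)*7) = 2208*336 = 741888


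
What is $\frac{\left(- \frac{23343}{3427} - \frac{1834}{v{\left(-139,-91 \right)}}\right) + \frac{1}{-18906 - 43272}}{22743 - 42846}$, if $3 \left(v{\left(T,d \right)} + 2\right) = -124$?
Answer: $- \frac{491851509241}{278435805220170} \approx -0.0017665$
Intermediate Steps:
$v{\left(T,d \right)} = - \frac{130}{3}$ ($v{\left(T,d \right)} = -2 + \frac{1}{3} \left(-124\right) = -2 - \frac{124}{3} = - \frac{130}{3}$)
$\frac{\left(- \frac{23343}{3427} - \frac{1834}{v{\left(-139,-91 \right)}}\right) + \frac{1}{-18906 - 43272}}{22743 - 42846} = \frac{\left(- \frac{23343}{3427} - \frac{1834}{- \frac{130}{3}}\right) + \frac{1}{-18906 - 43272}}{22743 - 42846} = \frac{\left(\left(-23343\right) \frac{1}{3427} - - \frac{2751}{65}\right) + \frac{1}{-62178}}{-20103} = \left(\left(- \frac{23343}{3427} + \frac{2751}{65}\right) - \frac{1}{62178}\right) \left(- \frac{1}{20103}\right) = \left(\frac{7910382}{222755} - \frac{1}{62178}\right) \left(- \frac{1}{20103}\right) = \frac{491851509241}{13850460390} \left(- \frac{1}{20103}\right) = - \frac{491851509241}{278435805220170}$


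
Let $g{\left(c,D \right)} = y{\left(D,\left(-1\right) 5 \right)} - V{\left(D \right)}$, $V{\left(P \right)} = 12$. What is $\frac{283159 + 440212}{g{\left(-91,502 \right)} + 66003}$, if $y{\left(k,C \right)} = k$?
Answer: $\frac{723371}{66493} \approx 10.879$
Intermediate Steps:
$g{\left(c,D \right)} = -12 + D$ ($g{\left(c,D \right)} = D - 12 = -12 + D$)
$\frac{283159 + 440212}{g{\left(-91,502 \right)} + 66003} = \frac{283159 + 440212}{\left(-12 + 502\right) + 66003} = \frac{723371}{490 + 66003} = \frac{723371}{66493}$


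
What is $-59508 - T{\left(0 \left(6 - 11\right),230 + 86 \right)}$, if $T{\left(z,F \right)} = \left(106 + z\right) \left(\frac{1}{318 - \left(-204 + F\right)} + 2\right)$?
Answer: $- \frac{6151213}{103} \approx -59721.0$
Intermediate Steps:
$T{\left(z,F \right)} = \left(2 + \frac{1}{522 - F}\right) \left(106 + z\right)$ ($T{\left(z,F \right)} = \left(106 + z\right) \left(\frac{1}{522 - F} + 2\right) = \left(106 + z\right) \left(2 + \frac{1}{522 - F}\right) = \left(2 + \frac{1}{522 - F}\right) \left(106 + z\right)$)
$-59508 - T{\left(0 \left(6 - 11\right),230 + 86 \right)} = -59508 - \frac{-110770 - 1045 \cdot 0 \left(6 - 11\right) + 212 \left(230 + 86\right) + 2 \left(230 + 86\right) 0 \left(6 - 11\right)}{-522 + \left(230 + 86\right)} = -59508 - \frac{-110770 - 1045 \cdot 0 \left(-5\right) + 212 \cdot 316 + 2 \cdot 316 \cdot 0 \left(-5\right)}{-522 + 316} = -59508 - \frac{-110770 - 0 + 66992 + 2 \cdot 316 \cdot 0}{-206} = -59508 - - \frac{-110770 + 0 + 66992 + 0}{206} = -59508 - \left(- \frac{1}{206}\right) \left(-43778\right) = -59508 - \frac{21889}{103} = - \frac{6151213}{103}$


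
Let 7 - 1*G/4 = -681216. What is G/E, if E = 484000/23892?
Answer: 369904089/2750 ≈ 1.3451e+5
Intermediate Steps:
E = 11000/543 (E = 484000*(1/23892) = 11000/543 ≈ 20.258)
G = 2724892 (G = 28 - 4*(-681216) = 28 + 2724864 = 2724892)
G/E = 2724892/(11000/543) = 2724892*(543/11000) = 369904089/2750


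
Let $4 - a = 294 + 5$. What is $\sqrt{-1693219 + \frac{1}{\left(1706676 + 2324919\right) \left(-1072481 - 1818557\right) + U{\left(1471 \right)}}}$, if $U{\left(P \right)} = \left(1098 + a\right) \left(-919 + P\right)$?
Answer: $\frac{i \sqrt{230024712284370099741396338238558}}{11655493902354} \approx 1301.2 i$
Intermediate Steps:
$a = -295$ ($a = 4 - \left(294 + 5\right) = 4 - 299 = -295$)
$U{\left(P \right)} = -737957 + 803 P$ ($U{\left(P \right)} = \left(1098 - 295\right) \left(-919 + P\right) = 803 \left(-919 + P\right) = -737957 + 803 P$)
$\sqrt{-1693219 + \frac{1}{\left(1706676 + 2324919\right) \left(-1072481 - 1818557\right) + U{\left(1471 \right)}}} = \sqrt{-1693219 + \frac{1}{\left(1706676 + 2324919\right) \left(-1072481 - 1818557\right) + \left(-737957 + 803 \cdot 1471\right)}} = \sqrt{-1693219 + \frac{1}{4031595 \left(-2891038\right) + \left(-737957 + 1181213\right)}} = \sqrt{-1693219 + \frac{1}{-11655494345610 + 443256}} = \sqrt{-1693219 + \frac{1}{-11655493902354}} = \sqrt{-1693219 - \frac{1}{11655493902354}} = \sqrt{- \frac{19735303729849937527}{11655493902354}} = \frac{i \sqrt{230024712284370099741396338238558}}{11655493902354}$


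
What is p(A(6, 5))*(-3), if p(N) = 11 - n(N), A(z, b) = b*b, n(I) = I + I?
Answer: 117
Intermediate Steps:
n(I) = 2*I
A(z, b) = b²
p(N) = 11 - 2*N
p(A(6, 5))*(-3) = (11 - 2*5²)*(-3) = (11 - 2*25)*(-3) = (11 - 50)*(-3) = -39*(-3) = 117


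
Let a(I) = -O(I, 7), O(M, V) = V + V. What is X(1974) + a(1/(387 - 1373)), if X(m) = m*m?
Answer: 3896662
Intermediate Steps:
X(m) = m**2
O(M, V) = 2*V
a(I) = -14 (a(I) = -2*7 = -1*14 = -14)
X(1974) + a(1/(387 - 1373)) = 1974**2 - 14 = 3896676 - 14 = 3896662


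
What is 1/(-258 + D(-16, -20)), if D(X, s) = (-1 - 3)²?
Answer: -1/242 ≈ -0.0041322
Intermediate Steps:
D(X, s) = 16 (D(X, s) = (-4)² = 16)
1/(-258 + D(-16, -20)) = 1/(-258 + 16) = 1/(-242) = -1/242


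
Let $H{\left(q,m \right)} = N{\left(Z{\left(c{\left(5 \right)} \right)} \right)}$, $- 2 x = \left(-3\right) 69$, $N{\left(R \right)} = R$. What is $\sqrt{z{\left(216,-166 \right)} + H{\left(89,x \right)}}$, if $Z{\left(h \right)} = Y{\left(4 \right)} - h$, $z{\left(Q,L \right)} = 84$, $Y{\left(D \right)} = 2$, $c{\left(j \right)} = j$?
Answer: $9$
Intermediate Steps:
$Z{\left(h \right)} = 2 - h$
$x = \frac{207}{2}$ ($x = - \frac{\left(-3\right) 69}{2} = \left(- \frac{1}{2}\right) \left(-207\right) = \frac{207}{2} \approx 103.5$)
$H{\left(q,m \right)} = -3$ ($H{\left(q,m \right)} = 2 - 5 = -3$)
$\sqrt{z{\left(216,-166 \right)} + H{\left(89,x \right)}} = \sqrt{84 - 3} = \sqrt{81} = 9$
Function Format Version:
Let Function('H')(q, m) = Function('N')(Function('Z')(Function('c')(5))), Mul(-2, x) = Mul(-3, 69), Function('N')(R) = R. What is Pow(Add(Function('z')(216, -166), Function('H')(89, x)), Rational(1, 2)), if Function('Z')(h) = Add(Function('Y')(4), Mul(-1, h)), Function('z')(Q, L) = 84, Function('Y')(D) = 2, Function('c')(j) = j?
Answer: 9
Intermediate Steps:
Function('Z')(h) = Add(2, Mul(-1, h))
x = Rational(207, 2) (x = Mul(Rational(-1, 2), Mul(-3, 69)) = Mul(Rational(-1, 2), -207) = Rational(207, 2) ≈ 103.50)
Function('H')(q, m) = -3 (Function('H')(q, m) = Add(2, Mul(-1, 5)) = Add(2, -5) = -3)
Pow(Add(Function('z')(216, -166), Function('H')(89, x)), Rational(1, 2)) = Pow(Add(84, -3), Rational(1, 2)) = Pow(81, Rational(1, 2)) = 9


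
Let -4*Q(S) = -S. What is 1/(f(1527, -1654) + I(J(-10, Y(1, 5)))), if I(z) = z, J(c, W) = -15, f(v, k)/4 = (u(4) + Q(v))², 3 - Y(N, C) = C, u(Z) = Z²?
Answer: 4/2531221 ≈ 1.5803e-6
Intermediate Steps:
Q(S) = S/4 (Q(S) = -(-1)*S/4 = S/4)
Y(N, C) = 3 - C
f(v, k) = 4*(16 + v/4)² (f(v, k) = 4*(4² + v/4)² = 4*(16 + v/4)²)
1/(f(1527, -1654) + I(J(-10, Y(1, 5)))) = 1/((64 + 1527)²/4 - 15) = 1/((¼)*1591² - 15) = 1/((¼)*2531281 - 15) = 1/(2531281/4 - 15) = 1/(2531221/4) = 4/2531221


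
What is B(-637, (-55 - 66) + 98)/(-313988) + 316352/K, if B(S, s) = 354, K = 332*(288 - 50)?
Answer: 6206422507/1550629738 ≈ 4.0025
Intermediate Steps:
K = 79016 (K = 332*238 = 79016)
B(-637, (-55 - 66) + 98)/(-313988) + 316352/K = 354/(-313988) + 316352/79016 = 354*(-1/313988) + 316352*(1/79016) = -177/156994 + 39544/9877 = 6206422507/1550629738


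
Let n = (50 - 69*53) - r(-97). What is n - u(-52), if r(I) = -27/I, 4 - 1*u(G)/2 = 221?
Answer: -307808/97 ≈ -3173.3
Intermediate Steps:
u(G) = -434 (u(G) = 8 - 2*221 = 8 - 442 = -434)
n = -349906/97 (n = (50 - 69*53) - (-27)/(-97) = (50 - 3657) - (-27)*(-1)/97 = -3607 - 1*27/97 = -3607 - 27/97 = -349906/97 ≈ -3607.3)
n - u(-52) = -349906/97 - 1*(-434) = -349906/97 + 434 = -307808/97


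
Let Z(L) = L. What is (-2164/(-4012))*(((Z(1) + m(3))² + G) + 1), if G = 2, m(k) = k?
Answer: 10279/1003 ≈ 10.248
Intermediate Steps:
(-2164/(-4012))*(((Z(1) + m(3))² + G) + 1) = (-2164/(-4012))*(((1 + 3)² + 2) + 1) = (-2164*(-1/4012))*((4² + 2) + 1) = 541*((16 + 2) + 1)/1003 = 541*(18 + 1)/1003 = (541/1003)*19 = 10279/1003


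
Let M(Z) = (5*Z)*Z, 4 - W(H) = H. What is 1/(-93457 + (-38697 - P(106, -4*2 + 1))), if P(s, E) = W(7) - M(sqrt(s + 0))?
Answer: -1/131621 ≈ -7.5976e-6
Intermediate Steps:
W(H) = 4 - H
M(Z) = 5*Z**2
P(s, E) = -3 - 5*s (P(s, E) = (4 - 1*7) - 5*(sqrt(s + 0))**2 = (4 - 7) - 5*(sqrt(s))**2 = -3 - 5*s)
1/(-93457 + (-38697 - P(106, -4*2 + 1))) = 1/(-93457 + (-38697 - (-3 - 5*106))) = 1/(-93457 + (-38697 - (-3 - 530))) = 1/(-93457 + (-38697 - 1*(-533))) = 1/(-93457 + (-38697 + 533)) = 1/(-93457 - 38164) = 1/(-131621) = -1/131621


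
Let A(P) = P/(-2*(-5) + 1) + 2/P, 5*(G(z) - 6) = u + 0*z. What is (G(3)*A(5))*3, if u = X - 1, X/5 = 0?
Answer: 4089/275 ≈ 14.869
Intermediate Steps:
X = 0 (X = 5*0 = 0)
u = -1 (u = 0 - 1 = -1)
G(z) = 29/5 (G(z) = 6 + (-1 + 0*z)/5 = 6 + (-1 + 0)/5 = 6 + (⅕)*(-1) = 6 - ⅕ = 29/5)
A(P) = 2/P + P/11 (A(P) = P/(10 + 1) + 2/P = P/11 + 2/P = 2/P + P/11)
(G(3)*A(5))*3 = (29*(2/5 + (1/11)*5)/5)*3 = (29*(2*(⅕) + 5/11)/5)*3 = (29*(⅖ + 5/11)/5)*3 = ((29/5)*(47/55))*3 = (1363/275)*3 = 4089/275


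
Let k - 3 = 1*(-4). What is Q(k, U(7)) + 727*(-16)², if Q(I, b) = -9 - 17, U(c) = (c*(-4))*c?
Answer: 186086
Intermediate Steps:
U(c) = -4*c² (U(c) = (-4*c)*c = -4*c²)
k = -1 (k = 3 + 1*(-4) = 3 - 4 = -1)
Q(I, b) = -26
Q(k, U(7)) + 727*(-16)² = -26 + 727*(-16)² = -26 + 727*256 = -26 + 186112 = 186086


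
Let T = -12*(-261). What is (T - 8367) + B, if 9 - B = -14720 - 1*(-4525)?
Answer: 4969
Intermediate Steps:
T = 3132
B = 10204 (B = 9 - (-14720 - 1*(-4525)) = 9 - (-14720 + 4525) = 9 - 1*(-10195) = 9 + 10195 = 10204)
(T - 8367) + B = (3132 - 8367) + 10204 = -5235 + 10204 = 4969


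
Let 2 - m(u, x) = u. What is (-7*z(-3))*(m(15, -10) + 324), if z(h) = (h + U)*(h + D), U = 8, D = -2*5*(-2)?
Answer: -185045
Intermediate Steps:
D = 20 (D = -10*(-2) = 20)
m(u, x) = 2 - u
z(h) = (8 + h)*(20 + h) (z(h) = (h + 8)*(h + 20) = (8 + h)*(20 + h))
(-7*z(-3))*(m(15, -10) + 324) = (-7*(160 + (-3)² + 28*(-3)))*((2 - 1*15) + 324) = (-7*(160 + 9 - 84))*((2 - 15) + 324) = (-7*85)*(-13 + 324) = -595*311 = -185045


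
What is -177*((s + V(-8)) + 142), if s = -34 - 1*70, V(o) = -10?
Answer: -4956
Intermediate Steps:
s = -104 (s = -34 - 70 = -104)
-177*((s + V(-8)) + 142) = -177*((-104 - 10) + 142) = -177*(-114 + 142) = -177*28 = -4956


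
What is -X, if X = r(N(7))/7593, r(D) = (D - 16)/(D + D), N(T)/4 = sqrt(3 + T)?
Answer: -1/15186 + sqrt(10)/37965 ≈ 1.7444e-5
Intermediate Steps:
N(T) = 4*sqrt(3 + T)
r(D) = (-16 + D)/(2*D) (r(D) = (-16 + D)/((2*D)) = (-16 + D)*(1/(2*D)) = (-16 + D)/(2*D))
X = sqrt(10)*(-16 + 4*sqrt(10))/607440 (X = ((-16 + 4*sqrt(3 + 7))/(2*((4*sqrt(3 + 7)))))/7593 = ((-16 + 4*sqrt(10))/(2*((4*sqrt(10)))))*(1/7593) = ((sqrt(10)/40)*(-16 + 4*sqrt(10))/2)*(1/7593) = (sqrt(10)*(-16 + 4*sqrt(10))/80)*(1/7593) = sqrt(10)*(-16 + 4*sqrt(10))/607440 ≈ -1.7444e-5)
-X = -(1/15186 - sqrt(10)/37965) = -1/15186 + sqrt(10)/37965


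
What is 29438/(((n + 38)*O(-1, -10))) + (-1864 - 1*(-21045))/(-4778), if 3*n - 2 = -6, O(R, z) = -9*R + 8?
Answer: 193047911/4467430 ≈ 43.212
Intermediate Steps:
O(R, z) = 8 - 9*R
n = -4/3 (n = 2/3 + (1/3)*(-6) = 2/3 - 2 = -4/3 ≈ -1.3333)
29438/(((n + 38)*O(-1, -10))) + (-1864 - 1*(-21045))/(-4778) = 29438/(((-4/3 + 38)*(8 - 9*(-1)))) + (-1864 - 1*(-21045))/(-4778) = 29438/((110*(8 + 9)/3)) + (-1864 + 21045)*(-1/4778) = 29438/(((110/3)*17)) + 19181*(-1/4778) = 29438/(1870/3) - 19181/4778 = 29438*(3/1870) - 19181/4778 = 44157/935 - 19181/4778 = 193047911/4467430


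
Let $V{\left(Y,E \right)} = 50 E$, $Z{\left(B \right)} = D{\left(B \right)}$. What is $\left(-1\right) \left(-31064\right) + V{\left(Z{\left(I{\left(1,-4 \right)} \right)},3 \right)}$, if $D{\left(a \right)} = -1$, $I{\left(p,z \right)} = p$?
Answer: $31214$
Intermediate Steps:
$Z{\left(B \right)} = -1$
$\left(-1\right) \left(-31064\right) + V{\left(Z{\left(I{\left(1,-4 \right)} \right)},3 \right)} = \left(-1\right) \left(-31064\right) + 50 \cdot 3 = 31064 + 150 = 31214$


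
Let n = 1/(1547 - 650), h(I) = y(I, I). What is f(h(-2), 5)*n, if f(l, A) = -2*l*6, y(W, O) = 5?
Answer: -20/299 ≈ -0.066890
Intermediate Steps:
h(I) = 5
f(l, A) = -12*l
n = 1/897 ≈ 0.0011148
f(h(-2), 5)*n = -12*5*(1/897) = -60*1/897 = -20/299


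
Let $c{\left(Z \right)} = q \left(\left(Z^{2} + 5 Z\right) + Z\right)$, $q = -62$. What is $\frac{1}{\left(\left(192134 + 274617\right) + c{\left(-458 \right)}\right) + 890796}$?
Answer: $- \frac{1}{11477445} \approx -8.7127 \cdot 10^{-8}$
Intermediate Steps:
$c{\left(Z \right)} = - 372 Z - 62 Z^{2}$ ($c{\left(Z \right)} = - 62 \left(\left(Z^{2} + 5 Z\right) + Z\right) = - 62 \left(Z^{2} + 6 Z\right) = - 372 Z - 62 Z^{2}$)
$\frac{1}{\left(\left(192134 + 274617\right) + c{\left(-458 \right)}\right) + 890796} = \frac{1}{\left(\left(192134 + 274617\right) - - 28396 \left(6 - 458\right)\right) + 890796} = \frac{1}{\left(466751 - \left(-28396\right) \left(-452\right)\right) + 890796} = \frac{1}{\left(466751 - 12834992\right) + 890796} = \frac{1}{-12368241 + 890796} = \frac{1}{-11477445} = - \frac{1}{11477445}$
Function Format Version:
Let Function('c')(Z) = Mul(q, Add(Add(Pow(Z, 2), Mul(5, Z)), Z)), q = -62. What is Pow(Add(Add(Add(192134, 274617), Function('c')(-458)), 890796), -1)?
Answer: Rational(-1, 11477445) ≈ -8.7127e-8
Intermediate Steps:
Function('c')(Z) = Add(Mul(-372, Z), Mul(-62, Pow(Z, 2))) (Function('c')(Z) = Mul(-62, Add(Add(Pow(Z, 2), Mul(5, Z)), Z)) = Mul(-62, Add(Pow(Z, 2), Mul(6, Z))) = Add(Mul(-372, Z), Mul(-62, Pow(Z, 2))))
Pow(Add(Add(Add(192134, 274617), Function('c')(-458)), 890796), -1) = Pow(Add(Add(Add(192134, 274617), Mul(-62, -458, Add(6, -458))), 890796), -1) = Pow(Add(Add(466751, Mul(-62, -458, -452)), 890796), -1) = Pow(Add(Add(466751, -12834992), 890796), -1) = Pow(Add(-12368241, 890796), -1) = Pow(-11477445, -1) = Rational(-1, 11477445)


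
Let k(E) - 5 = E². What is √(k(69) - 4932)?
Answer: I*√166 ≈ 12.884*I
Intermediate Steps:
k(E) = 5 + E²
√(k(69) - 4932) = √((5 + 69²) - 4932) = √((5 + 4761) - 4932) = √(4766 - 4932) = √(-166) = I*√166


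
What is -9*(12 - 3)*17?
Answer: -1377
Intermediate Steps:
-9*(12 - 3)*17 = -9*9*17 = -81*17 = -1377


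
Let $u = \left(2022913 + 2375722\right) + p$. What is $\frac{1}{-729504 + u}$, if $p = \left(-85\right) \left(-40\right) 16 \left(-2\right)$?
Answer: $\frac{1}{3560331} \approx 2.8087 \cdot 10^{-7}$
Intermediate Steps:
$p = -108800$ ($p = 3400 \left(-32\right) = -108800$)
$u = 4289835$ ($u = \left(2022913 + 2375722\right) - 108800 = 4398635 - 108800 = 4289835$)
$\frac{1}{-729504 + u} = \frac{1}{-729504 + 4289835} = \frac{1}{3560331}$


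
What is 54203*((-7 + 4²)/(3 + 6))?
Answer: 54203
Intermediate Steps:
54203*((-7 + 4²)/(3 + 6)) = 54203*((-7 + 16)/9) = 54203*(9*(⅑)) = 54203*1 = 54203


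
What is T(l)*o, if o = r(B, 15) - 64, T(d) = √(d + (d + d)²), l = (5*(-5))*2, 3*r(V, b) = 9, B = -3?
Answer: -305*√398 ≈ -6084.7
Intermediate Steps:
r(V, b) = 3 (r(V, b) = (⅓)*9 = 3)
l = -50 (l = -25*2 = -50)
T(d) = √(d + 4*d²) (T(d) = √(d + (2*d)²) = √(d + 4*d²))
o = -61 (o = 3 - 64 = -61)
T(l)*o = √(-50*(1 + 4*(-50)))*(-61) = √(-50*(1 - 200))*(-61) = √(-50*(-199))*(-61) = √9950*(-61) = (5*√398)*(-61) = -305*√398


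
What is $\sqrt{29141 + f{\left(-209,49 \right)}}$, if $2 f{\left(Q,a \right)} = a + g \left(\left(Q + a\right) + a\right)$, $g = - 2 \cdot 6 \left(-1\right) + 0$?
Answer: $\frac{\sqrt{113998}}{2} \approx 168.82$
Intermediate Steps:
$g = 12$ ($g = \left(-2\right) \left(-6\right) + 0 = 12 + 0 = 12$)
$f{\left(Q,a \right)} = 6 Q + \frac{25 a}{2}$ ($f{\left(Q,a \right)} = \frac{a + 12 \left(\left(Q + a\right) + a\right)}{2} = \frac{a + 12 \left(Q + 2 a\right)}{2} = \frac{a + \left(12 Q + 24 a\right)}{2} = \frac{12 Q + 25 a}{2} = 6 Q + \frac{25 a}{2}$)
$\sqrt{29141 + f{\left(-209,49 \right)}} = \sqrt{29141 + \left(6 \left(-209\right) + \frac{25}{2} \cdot 49\right)} = \sqrt{29141 + \left(-1254 + \frac{1225}{2}\right)} = \sqrt{29141 - \frac{1283}{2}} = \sqrt{\frac{56999}{2}} = \frac{\sqrt{113998}}{2}$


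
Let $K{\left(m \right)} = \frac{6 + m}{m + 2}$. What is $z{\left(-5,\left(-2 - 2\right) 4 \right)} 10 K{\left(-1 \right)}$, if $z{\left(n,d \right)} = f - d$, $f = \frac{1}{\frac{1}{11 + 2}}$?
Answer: $1450$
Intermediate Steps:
$f = 13$ ($f = \frac{1}{\frac{1}{13}} = 13$)
$K{\left(m \right)} = \frac{6 + m}{2 + m}$
$z{\left(n,d \right)} = 13 - d$
$z{\left(-5,\left(-2 - 2\right) 4 \right)} 10 K{\left(-1 \right)} = \left(13 - \left(-2 - 2\right) 4\right) 10 \frac{6 - 1}{2 - 1} = \left(13 - \left(-4\right) 4\right) 10 \cdot 1^{-1} \cdot 5 = \left(13 - -16\right) 10 \cdot 1 \cdot 5 = \left(13 + 16\right) 10 \cdot 5 = 29 \cdot 10 \cdot 5 = 290 \cdot 5 = 1450$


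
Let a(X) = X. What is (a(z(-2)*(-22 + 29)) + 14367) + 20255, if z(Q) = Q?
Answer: 34608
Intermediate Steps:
(a(z(-2)*(-22 + 29)) + 14367) + 20255 = (-2*(-22 + 29) + 14367) + 20255 = (-2*7 + 14367) + 20255 = (-14 + 14367) + 20255 = 14353 + 20255 = 34608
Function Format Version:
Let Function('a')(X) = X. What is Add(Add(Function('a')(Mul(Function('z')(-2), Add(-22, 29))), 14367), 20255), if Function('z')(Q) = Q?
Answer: 34608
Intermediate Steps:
Add(Add(Function('a')(Mul(Function('z')(-2), Add(-22, 29))), 14367), 20255) = Add(Add(Mul(-2, Add(-22, 29)), 14367), 20255) = Add(Add(Mul(-2, 7), 14367), 20255) = Add(Add(-14, 14367), 20255) = Add(14353, 20255) = 34608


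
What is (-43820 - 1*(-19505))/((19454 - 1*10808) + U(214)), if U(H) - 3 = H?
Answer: -24315/8863 ≈ -2.7434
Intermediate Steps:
U(H) = 3 + H
(-43820 - 1*(-19505))/((19454 - 1*10808) + U(214)) = (-43820 - 1*(-19505))/((19454 - 1*10808) + (3 + 214)) = (-43820 + 19505)/((19454 - 10808) + 217) = -24315/(8646 + 217) = -24315/8863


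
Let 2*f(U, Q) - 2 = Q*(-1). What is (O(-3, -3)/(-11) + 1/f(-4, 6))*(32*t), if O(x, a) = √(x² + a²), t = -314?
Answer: 5024 + 30144*√2/11 ≈ 8899.5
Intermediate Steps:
f(U, Q) = 1 - Q/2 (f(U, Q) = 1 + (Q*(-1))/2 = 1 + (-Q)/2 = 1 - Q/2)
O(x, a) = √(a² + x²)
(O(-3, -3)/(-11) + 1/f(-4, 6))*(32*t) = (√((-3)² + (-3)²)/(-11) + 1/(1 - ½*6))*(32*(-314)) = (√(9 + 9)*(-1/11) + 1/(1 - 3))*(-10048) = (√18*(-1/11) + 1/(-2))*(-10048) = ((3*√2)*(-1/11) + 1*(-½))*(-10048) = (-3*√2/11 - ½)*(-10048) = (-½ - 3*√2/11)*(-10048) = 5024 + 30144*√2/11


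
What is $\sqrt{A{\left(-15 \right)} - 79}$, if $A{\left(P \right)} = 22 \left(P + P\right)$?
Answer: $i \sqrt{739} \approx 27.185 i$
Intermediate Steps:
$A{\left(P \right)} = 44 P$ ($A{\left(P \right)} = 22 \cdot 2 P = 44 P$)
$\sqrt{A{\left(-15 \right)} - 79} = \sqrt{44 \left(-15\right) - 79} = \sqrt{-660 - 79} = \sqrt{-739} = i \sqrt{739}$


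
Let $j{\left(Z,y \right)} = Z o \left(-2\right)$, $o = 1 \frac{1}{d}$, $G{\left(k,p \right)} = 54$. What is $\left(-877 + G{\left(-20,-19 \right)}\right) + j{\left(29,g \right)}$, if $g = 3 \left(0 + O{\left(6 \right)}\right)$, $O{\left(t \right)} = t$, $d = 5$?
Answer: $- \frac{4173}{5} \approx -834.6$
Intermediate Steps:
$o = \frac{1}{5}$ ($o = 1 \cdot \frac{1}{5} = \frac{1}{5} \approx 0.2$)
$g = 18$ ($g = 3 \left(0 + 6\right) = 3 \cdot 6 = 18$)
$j{\left(Z,y \right)} = - \frac{2 Z}{5}$ ($j{\left(Z,y \right)} = Z \frac{1}{5} \left(-2\right) = \frac{Z}{5} \left(-2\right) = - \frac{2 Z}{5}$)
$\left(-877 + G{\left(-20,-19 \right)}\right) + j{\left(29,g \right)} = \left(-877 + 54\right) - \frac{58}{5} = -823 - \frac{58}{5} = - \frac{4173}{5}$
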